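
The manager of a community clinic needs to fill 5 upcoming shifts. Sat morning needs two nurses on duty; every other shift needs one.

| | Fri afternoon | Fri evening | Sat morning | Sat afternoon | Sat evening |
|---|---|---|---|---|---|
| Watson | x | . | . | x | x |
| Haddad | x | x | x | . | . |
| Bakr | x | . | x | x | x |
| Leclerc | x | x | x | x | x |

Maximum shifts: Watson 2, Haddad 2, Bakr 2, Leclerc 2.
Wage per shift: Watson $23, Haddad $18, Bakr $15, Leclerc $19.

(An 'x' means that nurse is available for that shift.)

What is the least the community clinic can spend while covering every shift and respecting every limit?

Picking the cheapest available nurse for each shift independently would cost $96, but that ignores the shift limits.
An optimal schedule: Fri afternoon→Leclerc, Fri evening→Haddad, Sat morning→Bakr+Haddad, Sat afternoon→Bakr, Sat evening→Leclerc.
Total: 19 + 18 + 15 + 18 + 15 + 19 = $104.

$104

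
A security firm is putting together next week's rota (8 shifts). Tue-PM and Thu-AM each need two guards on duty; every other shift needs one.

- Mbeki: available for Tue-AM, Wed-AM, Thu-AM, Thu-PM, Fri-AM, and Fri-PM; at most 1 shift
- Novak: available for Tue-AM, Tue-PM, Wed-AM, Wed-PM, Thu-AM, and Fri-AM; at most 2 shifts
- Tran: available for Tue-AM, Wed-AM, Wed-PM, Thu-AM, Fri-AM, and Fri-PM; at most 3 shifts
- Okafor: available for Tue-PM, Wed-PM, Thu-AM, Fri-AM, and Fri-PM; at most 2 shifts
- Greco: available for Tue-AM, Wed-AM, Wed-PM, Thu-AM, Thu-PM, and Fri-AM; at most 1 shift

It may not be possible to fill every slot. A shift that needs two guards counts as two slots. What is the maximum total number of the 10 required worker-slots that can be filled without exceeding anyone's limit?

9

Total capacity across all guards is 1+2+3+2+1 = 9, and 10 slots are needed, so at most 9 can be filled.
An assignment achieving 9: Tue-AM→Novak, Tue-PM→Novak+Okafor, Wed-AM→Tran, Wed-PM→Tran, Thu-AM→Okafor+Greco, Thu-PM→Mbeki, Fri-PM→Tran.
Loads: Mbeki 1/1, Novak 2/2, Tran 3/3, Okafor 2/2, Greco 1/1.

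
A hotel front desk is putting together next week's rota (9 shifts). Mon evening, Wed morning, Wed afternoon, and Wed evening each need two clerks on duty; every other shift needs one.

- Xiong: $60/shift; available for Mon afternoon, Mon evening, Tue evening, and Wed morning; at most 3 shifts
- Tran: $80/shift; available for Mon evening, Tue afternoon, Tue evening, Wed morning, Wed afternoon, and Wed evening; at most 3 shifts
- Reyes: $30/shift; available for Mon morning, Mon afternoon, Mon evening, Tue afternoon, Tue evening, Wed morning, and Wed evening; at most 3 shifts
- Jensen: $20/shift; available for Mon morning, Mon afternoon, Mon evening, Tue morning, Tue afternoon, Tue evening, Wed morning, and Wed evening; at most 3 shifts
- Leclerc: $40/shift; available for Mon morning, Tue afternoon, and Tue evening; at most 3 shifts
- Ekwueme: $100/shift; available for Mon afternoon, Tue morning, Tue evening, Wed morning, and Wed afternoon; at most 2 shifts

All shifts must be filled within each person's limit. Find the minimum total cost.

Wed afternoon can only be covered by Tran and Ekwueme, so that assignment is forced.
Picking the cheapest available clerk for each shift independently would cost $430, but that ignores the shift limits.
An optimal schedule: Mon morning→Leclerc, Mon afternoon→Jensen, Mon evening→Reyes+Xiong, Tue morning→Jensen, Tue afternoon→Leclerc, Tue evening→Leclerc, Wed morning→Reyes+Xiong, Wed afternoon→Tran+Ekwueme, Wed evening→Jensen+Reyes.
Total: 40 + 20 + 30 + 60 + 20 + 40 + 40 + 30 + 60 + 80 + 100 + 20 + 30 = $570.

$570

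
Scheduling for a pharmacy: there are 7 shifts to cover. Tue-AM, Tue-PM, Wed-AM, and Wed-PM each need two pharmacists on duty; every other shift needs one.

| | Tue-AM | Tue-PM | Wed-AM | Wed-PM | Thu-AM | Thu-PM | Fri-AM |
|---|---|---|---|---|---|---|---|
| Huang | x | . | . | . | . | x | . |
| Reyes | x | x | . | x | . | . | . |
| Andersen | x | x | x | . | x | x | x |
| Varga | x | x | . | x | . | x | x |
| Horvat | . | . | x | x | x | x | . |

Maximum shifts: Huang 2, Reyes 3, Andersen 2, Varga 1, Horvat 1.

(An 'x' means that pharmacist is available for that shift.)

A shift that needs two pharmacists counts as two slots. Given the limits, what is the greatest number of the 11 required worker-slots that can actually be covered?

Total capacity across all pharmacists is 2+3+2+1+1 = 9, and 11 slots are needed, so at most 9 can be filled.
An assignment achieving 9: Tue-AM→Huang+Reyes, Tue-PM→Reyes, Wed-AM→Andersen+Horvat, Wed-PM→Reyes, Thu-AM→Andersen, Thu-PM→Huang, Fri-AM→Varga.
Loads: Huang 2/2, Reyes 3/3, Andersen 2/2, Varga 1/1, Horvat 1/1.

9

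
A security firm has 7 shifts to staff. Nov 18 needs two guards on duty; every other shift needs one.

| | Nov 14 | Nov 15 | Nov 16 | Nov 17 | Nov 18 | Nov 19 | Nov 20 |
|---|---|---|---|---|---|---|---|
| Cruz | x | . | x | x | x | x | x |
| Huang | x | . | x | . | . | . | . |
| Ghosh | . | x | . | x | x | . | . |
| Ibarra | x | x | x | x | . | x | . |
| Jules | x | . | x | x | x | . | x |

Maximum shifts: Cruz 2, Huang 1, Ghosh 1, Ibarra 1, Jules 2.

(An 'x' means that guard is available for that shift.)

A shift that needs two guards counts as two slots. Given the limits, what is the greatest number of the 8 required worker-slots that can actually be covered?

Total capacity across all guards is 2+1+1+1+2 = 7, and 8 slots are needed, so at most 7 can be filled.
An assignment achieving 7: Nov 14→Huang, Nov 15→Ghosh, Nov 16→Ibarra, Nov 17→Jules, Nov 18→Jules, Nov 19→Cruz, Nov 20→Cruz.
Loads: Cruz 2/2, Huang 1/1, Ghosh 1/1, Ibarra 1/1, Jules 2/2.

7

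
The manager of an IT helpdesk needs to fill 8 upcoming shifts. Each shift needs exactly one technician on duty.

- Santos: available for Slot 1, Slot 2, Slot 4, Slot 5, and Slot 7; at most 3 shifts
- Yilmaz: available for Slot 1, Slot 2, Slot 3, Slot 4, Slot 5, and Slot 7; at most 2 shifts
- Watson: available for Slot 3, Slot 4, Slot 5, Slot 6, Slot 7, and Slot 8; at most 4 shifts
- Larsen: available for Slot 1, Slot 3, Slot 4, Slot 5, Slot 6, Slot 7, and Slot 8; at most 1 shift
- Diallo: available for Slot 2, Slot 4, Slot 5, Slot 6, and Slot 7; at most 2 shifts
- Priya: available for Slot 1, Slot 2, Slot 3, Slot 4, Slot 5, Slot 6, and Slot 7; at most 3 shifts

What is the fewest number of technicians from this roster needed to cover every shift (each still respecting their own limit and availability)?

8 slots to fill and no one can take more than 4, so at least ⌈8/4⌉ = 2 technicians are needed.
Any 2 technicians together have capacity at most 4+3 = 7 < 8 slots, so 2 can never suffice.
Santos, Yilmaz, and Watson alone can cover everything: Slot 1→Santos, Slot 2→Santos, Slot 3→Yilmaz, Slot 4→Santos, Slot 5→Yilmaz, Slot 6→Watson, Slot 7→Watson, Slot 8→Watson.

3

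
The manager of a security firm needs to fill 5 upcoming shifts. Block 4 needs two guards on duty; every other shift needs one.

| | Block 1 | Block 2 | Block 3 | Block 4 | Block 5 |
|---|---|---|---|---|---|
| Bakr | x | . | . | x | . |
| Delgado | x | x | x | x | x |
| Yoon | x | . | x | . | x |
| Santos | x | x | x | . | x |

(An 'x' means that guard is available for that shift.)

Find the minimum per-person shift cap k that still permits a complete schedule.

With 4 guards and 6 worker-slots to fill, someone must work at least ⌈6/4⌉ = 2 shifts, so k ≥ 2.
k = 2 works: Block 1→Bakr, Block 2→Delgado, Block 3→Yoon, Block 4→Bakr+Delgado, Block 5→Yoon.
Loads: Bakr 2, Delgado 2, Yoon 2, Santos 0 — all ≤ 2.

2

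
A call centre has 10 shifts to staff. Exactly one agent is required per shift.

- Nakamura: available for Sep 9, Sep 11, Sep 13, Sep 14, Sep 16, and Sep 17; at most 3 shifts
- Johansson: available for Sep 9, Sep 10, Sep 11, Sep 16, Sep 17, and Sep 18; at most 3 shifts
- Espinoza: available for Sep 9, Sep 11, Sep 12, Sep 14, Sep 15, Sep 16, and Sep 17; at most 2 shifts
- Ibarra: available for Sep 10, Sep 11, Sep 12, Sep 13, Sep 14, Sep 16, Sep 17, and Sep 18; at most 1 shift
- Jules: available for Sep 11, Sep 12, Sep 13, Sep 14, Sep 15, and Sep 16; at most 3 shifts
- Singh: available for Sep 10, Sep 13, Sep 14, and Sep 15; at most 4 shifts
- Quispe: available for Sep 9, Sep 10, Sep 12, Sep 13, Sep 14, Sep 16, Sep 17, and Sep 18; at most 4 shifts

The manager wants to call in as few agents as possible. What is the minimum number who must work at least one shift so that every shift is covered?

10 slots to fill and no one can take more than 4, so at least ⌈10/4⌉ = 3 agents are needed.
Nakamura, Jules, and Quispe alone can cover everything: Sep 9→Nakamura, Sep 10→Quispe, Sep 11→Nakamura, Sep 12→Jules, Sep 13→Jules, Sep 14→Quispe, Sep 15→Jules, Sep 16→Quispe, Sep 17→Nakamura, Sep 18→Quispe.

3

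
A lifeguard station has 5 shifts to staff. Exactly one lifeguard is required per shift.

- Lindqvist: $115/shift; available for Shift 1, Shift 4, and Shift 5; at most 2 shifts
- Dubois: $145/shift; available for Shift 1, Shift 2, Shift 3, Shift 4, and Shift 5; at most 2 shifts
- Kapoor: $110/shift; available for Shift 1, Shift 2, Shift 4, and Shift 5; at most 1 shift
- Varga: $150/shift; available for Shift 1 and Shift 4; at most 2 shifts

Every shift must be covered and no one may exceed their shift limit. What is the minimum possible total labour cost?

$630

Shift 3 can only be covered by Dubois, so that assignment is forced.
Picking the cheapest available lifeguard for each shift independently would cost $585, but that ignores the shift limits.
An optimal schedule: Shift 1→Lindqvist, Shift 2→Dubois, Shift 3→Dubois, Shift 4→Kapoor, Shift 5→Lindqvist.
Total: 115 + 145 + 145 + 110 + 115 = $630.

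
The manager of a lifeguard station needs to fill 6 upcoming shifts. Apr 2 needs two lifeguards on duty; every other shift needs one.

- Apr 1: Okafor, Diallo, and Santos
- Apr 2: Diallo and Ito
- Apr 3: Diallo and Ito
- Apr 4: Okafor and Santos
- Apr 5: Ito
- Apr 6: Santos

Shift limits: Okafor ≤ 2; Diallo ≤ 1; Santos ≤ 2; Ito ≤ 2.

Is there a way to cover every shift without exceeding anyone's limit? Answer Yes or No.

Total capacity is 7 and 7 slots are needed, so capacity alone doesn't rule it out.
Shifts {Apr 2, Apr 3, Apr 5} need 4 worker-slots in total, but the lifeguards available for any of those shifts (Diallo and Ito) can supply at most 3 among them. So no valid schedule exists.

No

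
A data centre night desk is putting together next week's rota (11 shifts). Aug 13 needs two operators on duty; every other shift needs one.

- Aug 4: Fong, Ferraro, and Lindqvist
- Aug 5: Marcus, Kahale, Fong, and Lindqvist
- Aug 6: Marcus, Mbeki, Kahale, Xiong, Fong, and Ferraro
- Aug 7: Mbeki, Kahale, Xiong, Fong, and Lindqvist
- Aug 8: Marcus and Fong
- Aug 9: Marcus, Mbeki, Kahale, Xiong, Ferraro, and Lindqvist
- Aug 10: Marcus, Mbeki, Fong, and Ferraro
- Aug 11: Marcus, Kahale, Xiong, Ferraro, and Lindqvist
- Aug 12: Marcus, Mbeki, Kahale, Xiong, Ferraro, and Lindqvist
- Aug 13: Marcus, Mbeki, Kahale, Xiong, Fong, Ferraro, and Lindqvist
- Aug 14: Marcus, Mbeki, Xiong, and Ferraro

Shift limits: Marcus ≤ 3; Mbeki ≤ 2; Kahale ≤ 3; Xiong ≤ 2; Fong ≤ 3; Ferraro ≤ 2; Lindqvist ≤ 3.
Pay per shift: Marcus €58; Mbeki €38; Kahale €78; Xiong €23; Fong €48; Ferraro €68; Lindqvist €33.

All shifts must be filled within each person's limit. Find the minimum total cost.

Picking the cheapest available operator for each shift independently would cost €346, but that ignores the shift limits.
An optimal schedule: Aug 4→Lindqvist, Aug 5→Lindqvist, Aug 6→Fong, Aug 7→Xiong, Aug 8→Fong, Aug 9→Mbeki, Aug 10→Mbeki, Aug 11→Lindqvist, Aug 12→Marcus, Aug 13→Fong+Marcus, Aug 14→Xiong.
Total: 33 + 33 + 48 + 23 + 48 + 38 + 38 + 33 + 58 + 48 + 58 + 23 = €481.

€481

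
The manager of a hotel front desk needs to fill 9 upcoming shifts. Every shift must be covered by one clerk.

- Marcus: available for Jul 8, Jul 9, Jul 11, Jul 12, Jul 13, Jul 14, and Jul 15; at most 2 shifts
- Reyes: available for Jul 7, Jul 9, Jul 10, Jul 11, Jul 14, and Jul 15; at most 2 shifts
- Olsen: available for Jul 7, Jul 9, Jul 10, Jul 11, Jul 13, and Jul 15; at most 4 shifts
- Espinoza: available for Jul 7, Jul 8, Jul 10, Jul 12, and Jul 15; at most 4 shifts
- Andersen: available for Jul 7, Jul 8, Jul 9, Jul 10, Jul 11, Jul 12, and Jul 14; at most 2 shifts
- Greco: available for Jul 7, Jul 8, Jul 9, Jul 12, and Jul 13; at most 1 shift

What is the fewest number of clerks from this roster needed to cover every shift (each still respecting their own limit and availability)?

3

9 slots to fill and no one can take more than 4, so at least ⌈9/4⌉ = 3 clerks are needed.
Marcus, Olsen, and Espinoza alone can cover everything: Jul 7→Olsen, Jul 8→Marcus, Jul 9→Olsen, Jul 10→Espinoza, Jul 11→Olsen, Jul 12→Espinoza, Jul 13→Olsen, Jul 14→Marcus, Jul 15→Espinoza.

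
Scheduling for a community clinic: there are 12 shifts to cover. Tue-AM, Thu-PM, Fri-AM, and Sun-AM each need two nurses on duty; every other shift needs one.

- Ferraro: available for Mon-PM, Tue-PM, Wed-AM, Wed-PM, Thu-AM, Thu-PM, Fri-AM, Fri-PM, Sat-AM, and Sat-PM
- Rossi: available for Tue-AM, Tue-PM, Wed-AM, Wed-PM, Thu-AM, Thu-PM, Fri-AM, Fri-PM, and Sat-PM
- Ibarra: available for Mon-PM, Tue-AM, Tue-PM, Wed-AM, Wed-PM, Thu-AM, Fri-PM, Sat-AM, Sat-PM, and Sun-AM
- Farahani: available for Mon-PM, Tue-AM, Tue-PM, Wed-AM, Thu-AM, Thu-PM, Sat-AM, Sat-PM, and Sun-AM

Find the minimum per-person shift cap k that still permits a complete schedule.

With 4 nurses and 16 worker-slots to fill, someone must work at least ⌈16/4⌉ = 4 shifts, so k ≥ 4.
k = 4 works: Mon-PM→Ferraro, Tue-AM→Rossi+Ibarra, Tue-PM→Ibarra, Wed-AM→Farahani, Wed-PM→Ferraro, Thu-AM→Farahani, Thu-PM→Ferraro+Rossi, Fri-AM→Ferraro+Rossi, Fri-PM→Rossi, Sat-AM→Ibarra, Sat-PM→Farahani, Sun-AM→Ibarra+Farahani.
Loads: Ferraro 4, Rossi 4, Ibarra 4, Farahani 4 — all ≤ 4.

4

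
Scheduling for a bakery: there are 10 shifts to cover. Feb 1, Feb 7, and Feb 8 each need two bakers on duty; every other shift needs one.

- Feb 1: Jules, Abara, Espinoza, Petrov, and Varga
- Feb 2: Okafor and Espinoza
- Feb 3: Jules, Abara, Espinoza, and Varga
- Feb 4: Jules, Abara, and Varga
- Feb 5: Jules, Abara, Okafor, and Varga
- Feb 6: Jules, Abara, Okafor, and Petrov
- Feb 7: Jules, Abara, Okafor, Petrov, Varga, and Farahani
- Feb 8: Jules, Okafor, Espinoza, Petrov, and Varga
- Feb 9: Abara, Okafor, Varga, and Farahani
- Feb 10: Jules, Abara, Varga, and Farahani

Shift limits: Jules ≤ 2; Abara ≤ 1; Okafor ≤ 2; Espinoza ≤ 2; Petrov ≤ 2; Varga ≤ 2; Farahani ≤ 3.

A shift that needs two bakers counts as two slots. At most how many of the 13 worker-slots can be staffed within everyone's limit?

13

Total capacity across all bakers is 2+1+2+2+2+2+3 = 14, and 13 slots are needed, so at most 13 can be filled.
An assignment achieving 13: Feb 1→Espinoza+Petrov, Feb 2→Okafor, Feb 3→Jules, Feb 4→Jules, Feb 5→Abara, Feb 6→Okafor, Feb 7→Varga+Farahani, Feb 8→Espinoza+Petrov, Feb 9→Varga, Feb 10→Farahani.
Loads: Jules 2/2, Abara 1/1, Okafor 2/2, Espinoza 2/2, Petrov 2/2, Varga 2/2, Farahani 2/3.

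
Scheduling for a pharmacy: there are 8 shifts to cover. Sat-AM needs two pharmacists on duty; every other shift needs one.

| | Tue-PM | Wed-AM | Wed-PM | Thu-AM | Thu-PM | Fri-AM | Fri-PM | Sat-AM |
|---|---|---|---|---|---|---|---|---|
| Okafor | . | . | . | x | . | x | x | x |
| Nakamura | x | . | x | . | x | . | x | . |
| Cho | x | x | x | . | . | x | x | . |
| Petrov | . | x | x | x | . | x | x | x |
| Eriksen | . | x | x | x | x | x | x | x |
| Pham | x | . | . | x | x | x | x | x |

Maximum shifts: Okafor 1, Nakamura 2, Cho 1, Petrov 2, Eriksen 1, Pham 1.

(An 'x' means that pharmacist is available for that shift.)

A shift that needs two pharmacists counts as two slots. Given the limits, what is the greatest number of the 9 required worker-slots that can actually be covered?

8

Total capacity across all pharmacists is 1+2+1+2+1+1 = 8, and 9 slots are needed, so at most 8 can be filled.
An assignment achieving 8: Tue-PM→Nakamura, Wed-AM→Cho, Wed-PM→Petrov, Thu-AM→Okafor, Thu-PM→Nakamura, Fri-AM→Pham, Sat-AM→Petrov+Eriksen.
Loads: Okafor 1/1, Nakamura 2/2, Cho 1/1, Petrov 2/2, Eriksen 1/1, Pham 1/1.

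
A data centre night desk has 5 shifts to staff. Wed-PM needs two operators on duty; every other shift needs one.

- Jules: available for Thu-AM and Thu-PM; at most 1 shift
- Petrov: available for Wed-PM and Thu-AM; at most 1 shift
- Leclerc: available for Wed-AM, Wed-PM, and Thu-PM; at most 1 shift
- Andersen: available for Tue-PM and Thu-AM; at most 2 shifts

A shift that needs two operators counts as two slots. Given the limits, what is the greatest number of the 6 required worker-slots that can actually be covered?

Total capacity across all operators is 1+1+1+2 = 5, and 6 slots are needed, so at most 5 can be filled.
An assignment achieving 5: Tue-PM→Andersen, Wed-AM→Leclerc, Wed-PM→Petrov, Thu-AM→Andersen, Thu-PM→Jules.
Loads: Jules 1/1, Petrov 1/1, Leclerc 1/1, Andersen 2/2.

5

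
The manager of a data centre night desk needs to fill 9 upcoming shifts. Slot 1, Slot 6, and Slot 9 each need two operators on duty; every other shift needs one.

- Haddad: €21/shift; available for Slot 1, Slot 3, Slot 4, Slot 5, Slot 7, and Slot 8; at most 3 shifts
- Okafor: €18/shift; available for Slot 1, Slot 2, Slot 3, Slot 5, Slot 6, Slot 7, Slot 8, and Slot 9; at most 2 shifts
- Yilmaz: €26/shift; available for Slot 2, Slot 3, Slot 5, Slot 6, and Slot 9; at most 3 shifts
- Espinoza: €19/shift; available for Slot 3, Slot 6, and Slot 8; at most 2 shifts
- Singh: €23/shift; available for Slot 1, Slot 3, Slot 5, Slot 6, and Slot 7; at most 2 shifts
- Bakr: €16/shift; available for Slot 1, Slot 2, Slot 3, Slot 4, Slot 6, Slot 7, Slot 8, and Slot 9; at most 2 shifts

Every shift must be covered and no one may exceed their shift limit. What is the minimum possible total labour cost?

€241

Picking the cheapest available operator for each shift independently would cost €200, but that ignores the shift limits.
An optimal schedule: Slot 1→Haddad+Singh, Slot 2→Bakr, Slot 3→Haddad, Slot 4→Bakr, Slot 5→Okafor, Slot 6→Espinoza+Singh, Slot 7→Haddad, Slot 8→Espinoza, Slot 9→Okafor+Yilmaz.
Total: 21 + 23 + 16 + 21 + 16 + 18 + 19 + 23 + 21 + 19 + 18 + 26 = €241.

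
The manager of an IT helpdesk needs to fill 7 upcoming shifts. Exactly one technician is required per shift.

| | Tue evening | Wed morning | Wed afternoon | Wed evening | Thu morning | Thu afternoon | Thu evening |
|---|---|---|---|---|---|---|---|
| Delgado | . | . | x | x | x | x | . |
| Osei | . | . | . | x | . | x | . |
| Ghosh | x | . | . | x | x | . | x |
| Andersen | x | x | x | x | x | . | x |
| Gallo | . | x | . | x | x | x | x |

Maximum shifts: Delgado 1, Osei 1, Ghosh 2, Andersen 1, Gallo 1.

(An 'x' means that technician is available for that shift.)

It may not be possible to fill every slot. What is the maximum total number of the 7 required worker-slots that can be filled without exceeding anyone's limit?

6

Total capacity across all technicians is 1+1+2+1+1 = 6, and 7 slots are needed, so at most 6 can be filled.
An assignment achieving 6: Tue evening→Ghosh, Wed morning→Andersen, Wed afternoon→Delgado, Thu morning→Gallo, Thu afternoon→Osei, Thu evening→Ghosh.
Loads: Delgado 1/1, Osei 1/1, Ghosh 2/2, Andersen 1/1, Gallo 1/1.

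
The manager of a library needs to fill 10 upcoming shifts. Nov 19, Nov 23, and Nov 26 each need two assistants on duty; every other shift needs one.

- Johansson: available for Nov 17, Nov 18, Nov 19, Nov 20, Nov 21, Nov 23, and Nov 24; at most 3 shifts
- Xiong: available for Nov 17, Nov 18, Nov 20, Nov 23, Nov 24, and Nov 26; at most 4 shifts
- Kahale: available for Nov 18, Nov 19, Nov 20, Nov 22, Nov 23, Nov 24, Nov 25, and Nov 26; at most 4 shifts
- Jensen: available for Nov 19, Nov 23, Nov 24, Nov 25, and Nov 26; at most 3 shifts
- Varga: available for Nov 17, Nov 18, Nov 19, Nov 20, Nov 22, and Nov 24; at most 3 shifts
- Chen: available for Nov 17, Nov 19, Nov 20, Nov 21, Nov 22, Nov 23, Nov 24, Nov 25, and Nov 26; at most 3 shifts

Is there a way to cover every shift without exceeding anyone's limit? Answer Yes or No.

Yes

One valid schedule: Nov 17→Johansson, Nov 18→Johansson, Nov 19→Kahale+Jensen, Nov 20→Xiong, Nov 21→Johansson, Nov 22→Kahale, Nov 23→Xiong+Jensen, Nov 24→Xiong, Nov 25→Kahale, Nov 26→Xiong+Kahale.
Loads: Johansson 3/3, Xiong 4/4, Kahale 4/4, Jensen 2/3, Varga 0/3, Chen 0/3 — all within limits.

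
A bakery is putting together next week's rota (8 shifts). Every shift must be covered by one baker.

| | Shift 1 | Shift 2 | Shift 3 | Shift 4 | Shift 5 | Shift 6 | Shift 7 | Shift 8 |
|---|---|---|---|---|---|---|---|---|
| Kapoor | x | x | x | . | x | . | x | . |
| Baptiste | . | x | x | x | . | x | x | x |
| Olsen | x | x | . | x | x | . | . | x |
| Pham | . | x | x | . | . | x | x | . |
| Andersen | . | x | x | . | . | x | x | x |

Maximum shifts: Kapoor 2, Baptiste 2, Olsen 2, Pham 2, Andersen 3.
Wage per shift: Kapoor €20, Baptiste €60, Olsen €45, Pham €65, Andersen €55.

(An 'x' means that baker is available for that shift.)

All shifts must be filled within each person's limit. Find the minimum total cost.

€355

Picking the cheapest available baker for each shift independently would cost €245, but that ignores the shift limits.
An optimal schedule: Shift 1→Kapoor, Shift 2→Baptiste, Shift 3→Andersen, Shift 4→Olsen, Shift 5→Kapoor, Shift 6→Andersen, Shift 7→Andersen, Shift 8→Olsen.
Total: 20 + 60 + 55 + 45 + 20 + 55 + 55 + 45 = €355.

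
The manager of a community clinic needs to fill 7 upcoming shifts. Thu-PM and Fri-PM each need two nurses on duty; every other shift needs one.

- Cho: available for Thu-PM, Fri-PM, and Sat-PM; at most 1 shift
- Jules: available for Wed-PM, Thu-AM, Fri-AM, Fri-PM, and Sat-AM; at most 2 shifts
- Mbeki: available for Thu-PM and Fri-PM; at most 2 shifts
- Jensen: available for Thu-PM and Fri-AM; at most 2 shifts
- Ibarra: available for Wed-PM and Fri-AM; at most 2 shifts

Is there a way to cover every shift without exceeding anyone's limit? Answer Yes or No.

No

Total capacity is 9 and 9 slots are needed, so capacity alone doesn't rule it out.
Shifts {Thu-AM, Fri-PM, Sat-AM, Sat-PM} need 5 worker-slots in total, but the nurses available for any of those shifts (Cho, Jules, and Mbeki) can supply at most 4 among them. So no valid schedule exists.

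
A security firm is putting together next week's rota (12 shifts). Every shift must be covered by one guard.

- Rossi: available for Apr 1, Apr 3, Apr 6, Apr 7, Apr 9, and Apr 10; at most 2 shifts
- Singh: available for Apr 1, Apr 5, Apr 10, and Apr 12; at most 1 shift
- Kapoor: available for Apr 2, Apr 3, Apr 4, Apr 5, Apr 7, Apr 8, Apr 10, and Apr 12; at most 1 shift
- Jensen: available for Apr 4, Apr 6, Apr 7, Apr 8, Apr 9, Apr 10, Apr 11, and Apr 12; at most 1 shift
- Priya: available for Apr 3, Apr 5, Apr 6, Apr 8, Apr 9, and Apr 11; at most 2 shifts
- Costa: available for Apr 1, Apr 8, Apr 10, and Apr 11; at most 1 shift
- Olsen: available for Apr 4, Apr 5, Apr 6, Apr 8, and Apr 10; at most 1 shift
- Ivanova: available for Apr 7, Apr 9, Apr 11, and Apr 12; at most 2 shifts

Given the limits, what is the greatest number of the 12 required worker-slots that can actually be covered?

Total capacity across all guards is 2+1+1+1+2+1+1+2 = 11, and 12 slots are needed, so at most 11 can be filled.
An assignment achieving 11: Apr 1→Rossi, Apr 2→Kapoor, Apr 3→Rossi, Apr 4→Jensen, Apr 5→Singh, Apr 6→Priya, Apr 7→Ivanova, Apr 8→Olsen, Apr 9→Priya, Apr 11→Costa, Apr 12→Ivanova.
Loads: Rossi 2/2, Singh 1/1, Kapoor 1/1, Jensen 1/1, Priya 2/2, Costa 1/1, Olsen 1/1, Ivanova 2/2.

11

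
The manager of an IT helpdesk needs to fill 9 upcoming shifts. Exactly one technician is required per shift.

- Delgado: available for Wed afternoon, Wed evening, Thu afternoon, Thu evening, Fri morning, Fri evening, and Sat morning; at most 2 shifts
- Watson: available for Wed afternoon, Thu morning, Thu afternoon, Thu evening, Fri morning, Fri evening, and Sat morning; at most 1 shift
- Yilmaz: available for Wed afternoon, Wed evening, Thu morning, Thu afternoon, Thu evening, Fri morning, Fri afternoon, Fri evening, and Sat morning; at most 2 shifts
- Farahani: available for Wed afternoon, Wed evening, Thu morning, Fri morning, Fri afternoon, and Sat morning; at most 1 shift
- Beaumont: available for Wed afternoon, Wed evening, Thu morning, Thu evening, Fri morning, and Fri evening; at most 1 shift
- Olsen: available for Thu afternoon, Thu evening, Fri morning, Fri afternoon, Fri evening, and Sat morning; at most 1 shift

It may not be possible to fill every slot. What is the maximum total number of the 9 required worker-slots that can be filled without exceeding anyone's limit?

8

Total capacity across all technicians is 2+1+2+1+1+1 = 8, and 9 slots are needed, so at most 8 can be filled.
An assignment achieving 8: Wed afternoon→Yilmaz, Wed evening→Delgado, Thu morning→Watson, Thu afternoon→Delgado, Thu evening→Beaumont, Fri afternoon→Yilmaz, Fri evening→Olsen, Sat morning→Farahani.
Loads: Delgado 2/2, Watson 1/1, Yilmaz 2/2, Farahani 1/1, Beaumont 1/1, Olsen 1/1.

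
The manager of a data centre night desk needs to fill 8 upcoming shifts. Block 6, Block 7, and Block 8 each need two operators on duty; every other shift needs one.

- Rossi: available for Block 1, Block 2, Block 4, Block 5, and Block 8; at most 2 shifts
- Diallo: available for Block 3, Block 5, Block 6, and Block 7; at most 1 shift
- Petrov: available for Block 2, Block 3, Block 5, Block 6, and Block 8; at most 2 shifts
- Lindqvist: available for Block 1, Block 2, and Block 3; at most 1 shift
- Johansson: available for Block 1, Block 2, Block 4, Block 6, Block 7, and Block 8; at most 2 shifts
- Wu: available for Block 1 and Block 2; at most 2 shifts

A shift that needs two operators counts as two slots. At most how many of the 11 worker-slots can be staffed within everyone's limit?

10

Total capacity across all operators is 2+1+2+1+2+2 = 10, and 11 slots are needed, so at most 10 can be filled.
An assignment achieving 10: Block 1→Wu, Block 2→Wu, Block 3→Lindqvist, Block 4→Rossi, Block 5→Rossi, Block 6→Petrov+Johansson, Block 7→Diallo+Johansson, Block 8→Petrov.
Loads: Rossi 2/2, Diallo 1/1, Petrov 2/2, Lindqvist 1/1, Johansson 2/2, Wu 2/2.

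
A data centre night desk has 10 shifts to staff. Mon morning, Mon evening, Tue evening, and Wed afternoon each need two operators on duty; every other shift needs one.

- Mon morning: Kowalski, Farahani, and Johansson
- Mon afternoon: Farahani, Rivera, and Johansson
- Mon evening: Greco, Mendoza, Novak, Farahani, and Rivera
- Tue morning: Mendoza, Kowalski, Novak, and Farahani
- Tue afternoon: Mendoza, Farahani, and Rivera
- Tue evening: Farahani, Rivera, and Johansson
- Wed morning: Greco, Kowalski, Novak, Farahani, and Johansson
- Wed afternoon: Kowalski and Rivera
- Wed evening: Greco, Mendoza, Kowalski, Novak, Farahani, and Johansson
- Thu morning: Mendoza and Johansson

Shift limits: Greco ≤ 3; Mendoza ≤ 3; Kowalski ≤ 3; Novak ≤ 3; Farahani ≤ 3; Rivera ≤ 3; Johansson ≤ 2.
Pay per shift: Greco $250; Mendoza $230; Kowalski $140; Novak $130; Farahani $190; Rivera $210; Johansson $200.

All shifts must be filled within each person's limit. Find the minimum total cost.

$2410

Wed afternoon can only be covered by Kowalski and Rivera, so that assignment is forced.
Picking the cheapest available operator for each shift independently would cost $2360, but that ignores the shift limits.
An optimal schedule: Mon morning→Kowalski+Farahani, Mon afternoon→Farahani, Mon evening→Novak+Rivera, Tue morning→Novak, Tue afternoon→Farahani, Tue evening→Johansson+Rivera, Wed morning→Novak, Wed afternoon→Kowalski+Rivera, Wed evening→Kowalski, Thu morning→Johansson.
Total: 140 + 190 + 190 + 130 + 210 + 130 + 190 + 200 + 210 + 130 + 140 + 210 + 140 + 200 = $2410.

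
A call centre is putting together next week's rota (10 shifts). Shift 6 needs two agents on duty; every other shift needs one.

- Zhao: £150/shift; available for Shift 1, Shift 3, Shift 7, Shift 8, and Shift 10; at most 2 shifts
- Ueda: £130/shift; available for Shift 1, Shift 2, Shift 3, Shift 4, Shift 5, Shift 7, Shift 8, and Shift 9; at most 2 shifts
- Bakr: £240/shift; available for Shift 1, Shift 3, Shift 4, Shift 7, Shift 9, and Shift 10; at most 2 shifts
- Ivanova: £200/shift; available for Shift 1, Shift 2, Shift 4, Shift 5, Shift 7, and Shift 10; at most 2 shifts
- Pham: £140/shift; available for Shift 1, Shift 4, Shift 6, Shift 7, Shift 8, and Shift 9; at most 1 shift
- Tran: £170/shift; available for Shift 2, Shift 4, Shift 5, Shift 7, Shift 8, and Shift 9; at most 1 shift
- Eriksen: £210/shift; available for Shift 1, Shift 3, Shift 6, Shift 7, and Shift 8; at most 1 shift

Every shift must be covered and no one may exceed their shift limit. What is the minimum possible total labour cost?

£1960

Shift 6 can only be covered by Pham and Eriksen, so that assignment is forced.
Picking the cheapest available agent for each shift independently would cost £1540, but that ignores the shift limits.
An optimal schedule: Shift 1→Ivanova, Shift 2→Ueda, Shift 3→Zhao, Shift 4→Bakr, Shift 5→Ueda, Shift 6→Pham+Eriksen, Shift 7→Ivanova, Shift 8→Tran, Shift 9→Bakr, Shift 10→Zhao.
Total: 200 + 130 + 150 + 240 + 130 + 140 + 210 + 200 + 170 + 240 + 150 = £1960.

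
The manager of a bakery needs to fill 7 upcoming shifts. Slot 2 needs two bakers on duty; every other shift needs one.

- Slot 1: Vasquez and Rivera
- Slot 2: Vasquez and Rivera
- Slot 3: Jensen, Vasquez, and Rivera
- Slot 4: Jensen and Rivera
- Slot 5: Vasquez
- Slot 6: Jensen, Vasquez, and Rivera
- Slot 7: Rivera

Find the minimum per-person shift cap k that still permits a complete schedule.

3

With 3 bakers and 8 worker-slots to fill, someone must work at least ⌈8/3⌉ = 3 shifts, so k ≥ 3.
k = 3 works: Slot 1→Vasquez, Slot 2→Vasquez+Rivera, Slot 3→Jensen, Slot 4→Jensen, Slot 5→Vasquez, Slot 6→Jensen, Slot 7→Rivera.
Loads: Jensen 3, Vasquez 3, Rivera 2 — all ≤ 3.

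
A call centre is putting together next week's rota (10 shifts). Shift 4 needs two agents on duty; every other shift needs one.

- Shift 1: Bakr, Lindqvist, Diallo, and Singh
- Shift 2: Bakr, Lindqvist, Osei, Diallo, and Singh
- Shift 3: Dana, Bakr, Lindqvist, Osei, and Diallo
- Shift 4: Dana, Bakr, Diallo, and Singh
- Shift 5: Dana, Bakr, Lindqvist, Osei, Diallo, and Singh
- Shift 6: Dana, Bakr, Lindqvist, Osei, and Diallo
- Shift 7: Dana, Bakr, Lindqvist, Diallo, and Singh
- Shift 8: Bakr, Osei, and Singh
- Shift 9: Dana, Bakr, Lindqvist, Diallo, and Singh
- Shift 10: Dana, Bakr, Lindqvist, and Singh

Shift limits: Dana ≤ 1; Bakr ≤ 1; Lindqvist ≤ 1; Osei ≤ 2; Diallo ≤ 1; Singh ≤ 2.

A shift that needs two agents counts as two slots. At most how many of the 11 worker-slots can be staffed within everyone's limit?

Total capacity across all agents is 1+1+1+2+1+2 = 8, and 11 slots are needed, so at most 8 can be filled.
An assignment achieving 8: Shift 1→Lindqvist, Shift 2→Osei, Shift 3→Osei, Shift 4→Dana+Diallo, Shift 7→Singh, Shift 8→Bakr, Shift 10→Singh.
Loads: Dana 1/1, Bakr 1/1, Lindqvist 1/1, Osei 2/2, Diallo 1/1, Singh 2/2.

8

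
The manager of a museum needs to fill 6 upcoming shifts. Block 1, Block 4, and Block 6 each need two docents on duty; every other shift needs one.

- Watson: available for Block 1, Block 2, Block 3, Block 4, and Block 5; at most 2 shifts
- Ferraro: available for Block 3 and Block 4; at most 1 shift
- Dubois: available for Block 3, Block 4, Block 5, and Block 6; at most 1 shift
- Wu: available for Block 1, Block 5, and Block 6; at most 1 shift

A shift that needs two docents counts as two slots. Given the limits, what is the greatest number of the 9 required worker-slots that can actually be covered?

Total capacity across all docents is 2+1+1+1 = 5, and 9 slots are needed, so at most 5 can be filled.
An assignment achieving 5: Block 1→Watson+Wu, Block 2→Watson, Block 3→Ferraro, Block 6→Dubois.
Loads: Watson 2/2, Ferraro 1/1, Dubois 1/1, Wu 1/1.

5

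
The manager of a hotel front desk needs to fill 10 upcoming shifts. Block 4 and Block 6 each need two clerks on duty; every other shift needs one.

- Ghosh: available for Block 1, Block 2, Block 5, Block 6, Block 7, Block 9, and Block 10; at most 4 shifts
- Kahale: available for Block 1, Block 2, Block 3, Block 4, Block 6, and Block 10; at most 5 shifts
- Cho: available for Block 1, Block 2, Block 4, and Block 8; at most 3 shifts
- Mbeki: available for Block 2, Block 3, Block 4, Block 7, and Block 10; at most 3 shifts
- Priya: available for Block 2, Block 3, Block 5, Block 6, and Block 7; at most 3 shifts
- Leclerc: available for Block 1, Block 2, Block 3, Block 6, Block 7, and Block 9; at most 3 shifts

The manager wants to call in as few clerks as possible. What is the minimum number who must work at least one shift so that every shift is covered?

3

12 slots to fill and no one can take more than 5, so at least ⌈12/5⌉ = 3 clerks are needed.
Ghosh, Kahale, and Cho alone can cover everything: Block 1→Kahale, Block 2→Cho, Block 3→Kahale, Block 4→Kahale+Cho, Block 5→Ghosh, Block 6→Ghosh+Kahale, Block 7→Ghosh, Block 8→Cho, Block 9→Ghosh, Block 10→Kahale.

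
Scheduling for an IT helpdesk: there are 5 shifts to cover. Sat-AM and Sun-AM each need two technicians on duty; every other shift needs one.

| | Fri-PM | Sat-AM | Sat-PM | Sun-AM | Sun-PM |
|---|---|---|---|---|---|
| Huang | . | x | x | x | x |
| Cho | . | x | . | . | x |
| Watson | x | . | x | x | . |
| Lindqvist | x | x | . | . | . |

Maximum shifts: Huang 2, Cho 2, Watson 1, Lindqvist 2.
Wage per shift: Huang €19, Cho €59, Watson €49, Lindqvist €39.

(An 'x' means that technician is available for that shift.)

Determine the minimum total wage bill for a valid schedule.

Sun-AM can only be covered by Huang and Watson, so that assignment is forced.
Picking the cheapest available technician for each shift independently would cost €203, but that ignores the shift limits.
An optimal schedule: Fri-PM→Lindqvist, Sat-AM→Cho+Lindqvist, Sat-PM→Huang, Sun-AM→Huang+Watson, Sun-PM→Cho.
Total: 39 + 59 + 39 + 19 + 19 + 49 + 59 = €283.

€283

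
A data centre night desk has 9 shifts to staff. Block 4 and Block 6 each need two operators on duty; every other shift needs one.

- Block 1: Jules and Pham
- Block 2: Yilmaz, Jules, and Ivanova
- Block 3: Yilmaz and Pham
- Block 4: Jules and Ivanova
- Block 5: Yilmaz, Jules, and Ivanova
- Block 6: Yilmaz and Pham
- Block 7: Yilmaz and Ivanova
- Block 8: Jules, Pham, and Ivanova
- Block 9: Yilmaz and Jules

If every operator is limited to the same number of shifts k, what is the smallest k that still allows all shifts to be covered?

With 4 operators and 11 worker-slots to fill, someone must work at least ⌈11/4⌉ = 3 shifts, so k ≥ 3.
k = 3 works: Block 1→Jules, Block 2→Ivanova, Block 3→Yilmaz, Block 4→Jules+Ivanova, Block 5→Ivanova, Block 6→Yilmaz+Pham, Block 7→Yilmaz, Block 8→Pham, Block 9→Jules.
Loads: Yilmaz 3, Jules 3, Pham 2, Ivanova 3 — all ≤ 3.

3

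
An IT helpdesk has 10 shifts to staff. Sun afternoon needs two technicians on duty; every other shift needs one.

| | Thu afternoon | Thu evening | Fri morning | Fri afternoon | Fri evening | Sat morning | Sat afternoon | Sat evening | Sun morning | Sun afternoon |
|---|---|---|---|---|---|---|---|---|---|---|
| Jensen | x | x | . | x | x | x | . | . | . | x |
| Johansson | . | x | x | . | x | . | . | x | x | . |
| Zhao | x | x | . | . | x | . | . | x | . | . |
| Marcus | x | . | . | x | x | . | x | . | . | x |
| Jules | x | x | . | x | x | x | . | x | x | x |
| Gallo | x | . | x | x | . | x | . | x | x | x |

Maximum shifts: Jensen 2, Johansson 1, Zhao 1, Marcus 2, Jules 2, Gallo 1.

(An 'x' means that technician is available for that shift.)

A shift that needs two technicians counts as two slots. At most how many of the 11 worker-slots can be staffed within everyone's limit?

Total capacity across all technicians is 2+1+1+2+2+1 = 9, and 11 slots are needed, so at most 9 can be filled.
An assignment achieving 9: Thu evening→Jensen, Fri morning→Johansson, Fri afternoon→Marcus, Sat morning→Jensen, Sat afternoon→Marcus, Sat evening→Zhao, Sun morning→Jules, Sun afternoon→Jules+Gallo.
Loads: Jensen 2/2, Johansson 1/1, Zhao 1/1, Marcus 2/2, Jules 2/2, Gallo 1/1.

9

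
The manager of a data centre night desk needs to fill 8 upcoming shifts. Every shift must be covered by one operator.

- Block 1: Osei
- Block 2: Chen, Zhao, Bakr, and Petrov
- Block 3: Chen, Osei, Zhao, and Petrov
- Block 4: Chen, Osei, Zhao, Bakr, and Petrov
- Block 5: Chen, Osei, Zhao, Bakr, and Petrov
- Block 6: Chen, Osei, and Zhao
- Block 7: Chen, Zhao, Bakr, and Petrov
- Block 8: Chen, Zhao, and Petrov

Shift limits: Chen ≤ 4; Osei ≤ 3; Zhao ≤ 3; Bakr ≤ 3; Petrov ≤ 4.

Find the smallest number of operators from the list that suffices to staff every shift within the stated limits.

3

8 slots to fill and no one can take more than 4, so at least ⌈8/4⌉ = 2 operators are needed.
No set of 2 operators can cover every shift (each such set leaves at least one shift with no one available or exceeds a cap).
Chen, Osei, and Zhao alone can cover everything: Block 1→Osei, Block 2→Chen, Block 3→Chen, Block 4→Osei, Block 5→Osei, Block 6→Zhao, Block 7→Chen, Block 8→Chen.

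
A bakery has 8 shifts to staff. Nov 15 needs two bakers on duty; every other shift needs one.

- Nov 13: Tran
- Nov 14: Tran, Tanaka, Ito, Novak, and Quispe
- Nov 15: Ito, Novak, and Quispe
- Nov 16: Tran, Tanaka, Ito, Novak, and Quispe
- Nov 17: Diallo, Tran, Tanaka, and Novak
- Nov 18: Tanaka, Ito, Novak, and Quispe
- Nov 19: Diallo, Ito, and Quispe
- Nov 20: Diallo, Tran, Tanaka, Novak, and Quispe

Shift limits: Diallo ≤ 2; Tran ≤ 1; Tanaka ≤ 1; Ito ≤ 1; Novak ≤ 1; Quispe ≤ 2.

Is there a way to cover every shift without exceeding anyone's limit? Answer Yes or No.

No

Total capacity is 2+1+1+1+1+2 = 8 but 9 worker-slots are needed — infeasible.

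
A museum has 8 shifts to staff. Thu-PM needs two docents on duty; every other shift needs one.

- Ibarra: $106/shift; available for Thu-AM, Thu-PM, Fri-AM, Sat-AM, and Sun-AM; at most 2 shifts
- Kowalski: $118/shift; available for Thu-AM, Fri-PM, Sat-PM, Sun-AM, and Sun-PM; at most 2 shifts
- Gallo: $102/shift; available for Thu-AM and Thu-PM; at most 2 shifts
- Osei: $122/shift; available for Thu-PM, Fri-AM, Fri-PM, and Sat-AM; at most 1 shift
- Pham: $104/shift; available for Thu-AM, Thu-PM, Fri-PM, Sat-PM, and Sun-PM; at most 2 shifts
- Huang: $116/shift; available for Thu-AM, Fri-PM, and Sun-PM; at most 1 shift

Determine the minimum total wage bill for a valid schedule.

Picking the cheapest available docent for each shift independently would cost $938, but that ignores the shift limits.
An optimal schedule: Thu-AM→Gallo, Thu-PM→Gallo+Pham, Fri-AM→Ibarra, Fri-PM→Kowalski, Sat-AM→Ibarra, Sat-PM→Pham, Sun-AM→Kowalski, Sun-PM→Huang.
Total: 102 + 102 + 104 + 106 + 118 + 106 + 104 + 118 + 116 = $976.

$976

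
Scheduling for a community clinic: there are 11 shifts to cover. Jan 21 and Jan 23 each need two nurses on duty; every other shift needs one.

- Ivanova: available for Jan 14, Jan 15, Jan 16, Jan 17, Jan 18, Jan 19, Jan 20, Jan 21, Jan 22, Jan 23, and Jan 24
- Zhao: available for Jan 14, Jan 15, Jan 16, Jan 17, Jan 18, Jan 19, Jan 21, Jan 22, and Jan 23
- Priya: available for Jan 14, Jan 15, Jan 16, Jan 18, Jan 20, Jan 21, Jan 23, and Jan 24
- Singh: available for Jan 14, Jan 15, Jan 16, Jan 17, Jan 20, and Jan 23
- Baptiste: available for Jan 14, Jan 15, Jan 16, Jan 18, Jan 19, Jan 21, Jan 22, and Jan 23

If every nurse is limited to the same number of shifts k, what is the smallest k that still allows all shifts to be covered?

With 5 nurses and 13 worker-slots to fill, someone must work at least ⌈13/5⌉ = 3 shifts, so k ≥ 3.
k = 3 works: Jan 14→Zhao, Jan 15→Priya, Jan 16→Singh, Jan 17→Ivanova, Jan 18→Zhao, Jan 19→Ivanova, Jan 20→Priya, Jan 21→Priya+Baptiste, Jan 22→Zhao, Jan 23→Singh+Baptiste, Jan 24→Ivanova.
Loads: Ivanova 3, Zhao 3, Priya 3, Singh 2, Baptiste 2 — all ≤ 3.

3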